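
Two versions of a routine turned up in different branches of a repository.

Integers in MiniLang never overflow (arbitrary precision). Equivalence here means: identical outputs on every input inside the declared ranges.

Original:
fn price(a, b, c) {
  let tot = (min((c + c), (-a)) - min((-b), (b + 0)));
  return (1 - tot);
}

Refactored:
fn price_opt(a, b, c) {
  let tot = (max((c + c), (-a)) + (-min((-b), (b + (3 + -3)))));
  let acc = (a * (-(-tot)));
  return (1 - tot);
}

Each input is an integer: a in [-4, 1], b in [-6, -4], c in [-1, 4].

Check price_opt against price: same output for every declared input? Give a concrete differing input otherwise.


There is a counterexample at a=-4, b=-6, c=-1: -3 on one side, -9 on the other.
price: tot=4, then returns -3
price_opt: tot=10, then acc=-40, then returns -9
verdict: not equivalent; witness: a=-4, b=-6, c=-1


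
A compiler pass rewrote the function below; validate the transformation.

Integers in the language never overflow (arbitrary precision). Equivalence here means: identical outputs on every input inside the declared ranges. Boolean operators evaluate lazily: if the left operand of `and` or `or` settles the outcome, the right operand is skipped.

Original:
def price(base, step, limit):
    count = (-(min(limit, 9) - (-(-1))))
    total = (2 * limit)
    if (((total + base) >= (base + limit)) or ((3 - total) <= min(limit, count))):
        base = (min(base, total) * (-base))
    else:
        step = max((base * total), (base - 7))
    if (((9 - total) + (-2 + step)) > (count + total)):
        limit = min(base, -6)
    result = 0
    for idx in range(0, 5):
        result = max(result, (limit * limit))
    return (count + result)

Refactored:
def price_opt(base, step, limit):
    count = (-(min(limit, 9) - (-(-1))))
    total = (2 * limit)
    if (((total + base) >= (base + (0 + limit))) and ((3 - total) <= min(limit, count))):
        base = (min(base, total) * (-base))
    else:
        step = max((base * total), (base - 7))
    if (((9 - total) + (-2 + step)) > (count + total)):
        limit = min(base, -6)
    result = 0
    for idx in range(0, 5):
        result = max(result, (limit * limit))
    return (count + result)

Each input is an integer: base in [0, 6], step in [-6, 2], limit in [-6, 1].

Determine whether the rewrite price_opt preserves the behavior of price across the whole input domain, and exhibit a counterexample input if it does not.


On input base=0, step=-6, limit=0, price returns 1 while price_opt returns 37.
verdict: not equivalent; witness: base=0, step=-6, limit=0


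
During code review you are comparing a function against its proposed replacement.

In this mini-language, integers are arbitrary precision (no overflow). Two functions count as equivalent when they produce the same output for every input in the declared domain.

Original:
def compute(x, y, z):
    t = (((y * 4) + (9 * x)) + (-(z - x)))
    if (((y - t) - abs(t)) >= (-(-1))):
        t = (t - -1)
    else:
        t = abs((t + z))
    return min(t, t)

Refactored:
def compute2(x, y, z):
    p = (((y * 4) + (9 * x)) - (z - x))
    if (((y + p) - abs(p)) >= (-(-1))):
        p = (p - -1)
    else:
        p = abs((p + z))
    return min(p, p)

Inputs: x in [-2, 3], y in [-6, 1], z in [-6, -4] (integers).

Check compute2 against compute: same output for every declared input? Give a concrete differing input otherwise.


Take x=-2, y=1, z=-6.
compute: t=-10, then (((y - t) - abs(t)) >= (-(-1))) is true, then t=-9, then returns -9
compute2: p=-10, then (((y + p) - abs(p)) >= (-(-1))) is false, then p=16, then returns 16
-9 != 16, so the rewrite changes behavior.
verdict: not equivalent; witness: x=-2, y=1, z=-6


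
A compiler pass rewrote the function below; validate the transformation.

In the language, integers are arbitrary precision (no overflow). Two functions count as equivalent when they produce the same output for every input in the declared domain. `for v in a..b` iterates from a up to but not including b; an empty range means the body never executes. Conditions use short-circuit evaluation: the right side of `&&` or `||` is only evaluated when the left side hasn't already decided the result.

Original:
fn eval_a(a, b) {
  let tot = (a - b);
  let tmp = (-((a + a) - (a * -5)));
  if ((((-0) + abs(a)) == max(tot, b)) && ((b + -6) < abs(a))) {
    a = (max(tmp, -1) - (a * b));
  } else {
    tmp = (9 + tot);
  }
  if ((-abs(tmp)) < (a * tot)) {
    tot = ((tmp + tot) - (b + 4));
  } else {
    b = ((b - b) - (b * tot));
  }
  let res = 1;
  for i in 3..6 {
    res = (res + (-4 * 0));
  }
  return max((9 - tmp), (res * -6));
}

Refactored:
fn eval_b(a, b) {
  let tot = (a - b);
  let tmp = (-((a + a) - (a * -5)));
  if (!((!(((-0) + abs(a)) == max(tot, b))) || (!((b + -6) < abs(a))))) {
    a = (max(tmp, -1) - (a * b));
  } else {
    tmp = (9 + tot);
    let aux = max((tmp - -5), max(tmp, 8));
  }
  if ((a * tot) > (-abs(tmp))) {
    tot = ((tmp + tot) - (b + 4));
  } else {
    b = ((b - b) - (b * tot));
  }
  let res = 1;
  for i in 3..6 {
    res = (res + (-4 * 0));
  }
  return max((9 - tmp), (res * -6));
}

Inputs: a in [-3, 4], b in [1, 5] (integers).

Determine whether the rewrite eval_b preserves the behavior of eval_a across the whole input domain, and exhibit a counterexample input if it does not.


Comparing the listings, the differences include: boolean connective usage differs; and min/max/abs usage differs; and statement counts differ; and constant usage differs; and arithmetic usage differs; and comparison usage differs; and local variable names differ.
One worked example (a=0, b=2) — eval_a: tot becomes -2; next tmp becomes 0; next ((((-0) + abs(a)) == max(tot, b)) && ((b + -6) < abs(a))) evaluates to false; next tmp becomes 7; next ((-abs(tmp)) < (a * tot)) evaluates to true; next tot becomes -1; next res becomes 1; next at i=3:; next res becomes 1; next at i=4:; next res becomes 1; next at i=5:; next res becomes 1; next final value 2; eval_b: tot becomes -2; next tmp becomes 0; next (!((!(((-0) + abs(a)) == max(tot, b))) || (!((b + -6) < abs(a))))) evaluates to false; next tmp becomes 7; next aux becomes 12; next ((a * tot) > (-abs(tmp))) evaluates to true; next tot becomes -1; next res becomes 1; next at i=3:; next res becomes 1; next at i=4:; next res becomes 1; next at i=5:; next res becomes 1; next final value 2; agreement on 2.
Checked all 40 inputs in the declared domain: the outputs agree on every one.
verdict: equivalent


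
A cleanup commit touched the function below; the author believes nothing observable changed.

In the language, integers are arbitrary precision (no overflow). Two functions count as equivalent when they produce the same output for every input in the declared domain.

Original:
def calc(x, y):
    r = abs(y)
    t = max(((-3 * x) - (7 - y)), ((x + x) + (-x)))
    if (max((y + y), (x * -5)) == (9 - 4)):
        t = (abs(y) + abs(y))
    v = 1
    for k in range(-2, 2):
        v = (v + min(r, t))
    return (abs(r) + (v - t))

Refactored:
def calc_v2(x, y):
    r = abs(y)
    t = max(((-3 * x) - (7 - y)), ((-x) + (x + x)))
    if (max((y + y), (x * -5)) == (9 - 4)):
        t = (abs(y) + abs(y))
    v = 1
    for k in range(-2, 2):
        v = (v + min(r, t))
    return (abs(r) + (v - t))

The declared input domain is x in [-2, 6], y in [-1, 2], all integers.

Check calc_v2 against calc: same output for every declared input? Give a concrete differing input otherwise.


The two are interchangeable: same computation, different form, and every declared input agrees.
One worked example (x=3, y=0) — calc: r := 0 | t := 3 | (max((y + y), (x * -5)) == (9 - 4)): false | v := 1 | iter k=-2: | v := 1 | iter k=-1: | v := 1 | iter k=0: | v := 1 | iter k=1: | v := 1 | result -2; calc_v2: r := 0 | t := 3 | (max((y + y), (x * -5)) == (9 - 4)): false | v := 1 | iter k=-2: | v := 1 | iter k=-1: | v := 1 | iter k=0: | v := 1 | iter k=1: | v := 1 | result -2; agreement on -2.
Sweeping the whole domain (36 inputs) finds no disagreement.
verdict: equivalent


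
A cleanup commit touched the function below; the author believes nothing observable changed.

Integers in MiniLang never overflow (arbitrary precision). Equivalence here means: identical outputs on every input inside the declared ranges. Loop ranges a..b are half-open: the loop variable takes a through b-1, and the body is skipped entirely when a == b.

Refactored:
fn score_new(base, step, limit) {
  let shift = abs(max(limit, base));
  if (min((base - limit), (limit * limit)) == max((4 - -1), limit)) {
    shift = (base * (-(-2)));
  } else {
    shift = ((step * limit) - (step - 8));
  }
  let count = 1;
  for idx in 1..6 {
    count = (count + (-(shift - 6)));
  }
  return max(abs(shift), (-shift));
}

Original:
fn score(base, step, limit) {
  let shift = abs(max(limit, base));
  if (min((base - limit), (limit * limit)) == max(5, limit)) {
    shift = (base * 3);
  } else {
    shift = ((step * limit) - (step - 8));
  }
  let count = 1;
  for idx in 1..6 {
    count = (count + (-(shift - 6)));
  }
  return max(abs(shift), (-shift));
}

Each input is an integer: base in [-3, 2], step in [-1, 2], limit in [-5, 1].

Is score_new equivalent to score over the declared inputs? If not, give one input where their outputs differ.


There is a counterexample at base=1, step=-1, limit=-4: 3 on one side, 2 on the other.
score: shift becomes 1; next (min((base - limit), (limit * limit)) == max(5, limit)) evaluates to true; next shift becomes 3; next count becomes 1; next at idx=1:; next count becomes 4; next at idx=2:; next count becomes 7; next at idx=3:; next count becomes 10; next at idx=4:; next count becomes 13; next at idx=5:; next count becomes 16; next final value 3
score_new: shift becomes 1; next (min((base - limit), (limit * limit)) == max((4 - -1), limit)) evaluates to true; next shift becomes 2; next count becomes 1; next at idx=1:; next count becomes 5; next at idx=2:; next count becomes 9; next at idx=3:; next count becomes 13; next at idx=4:; next count becomes 17; next at idx=5:; next count becomes 21; next final value 2
verdict: not equivalent; witness: base=1, step=-1, limit=-4


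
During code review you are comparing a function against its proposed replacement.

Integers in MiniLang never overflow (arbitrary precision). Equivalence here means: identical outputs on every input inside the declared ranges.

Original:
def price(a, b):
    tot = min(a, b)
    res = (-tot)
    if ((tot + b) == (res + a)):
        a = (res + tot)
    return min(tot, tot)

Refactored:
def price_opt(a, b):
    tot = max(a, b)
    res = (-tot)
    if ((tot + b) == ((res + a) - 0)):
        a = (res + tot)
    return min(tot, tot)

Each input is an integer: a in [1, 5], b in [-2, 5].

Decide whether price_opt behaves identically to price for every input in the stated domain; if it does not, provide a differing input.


Run the pair on a=1, b=-2.
price: tot = -2; res = 2; ((tot + b) == (res + a)) -> false; return -2
price_opt: tot = 1; res = -1; ((tot + b) == ((res + a) - 0)) -> false; return 1
-2 vs 1 — the two versions disagree here.
verdict: not equivalent; witness: a=1, b=-2


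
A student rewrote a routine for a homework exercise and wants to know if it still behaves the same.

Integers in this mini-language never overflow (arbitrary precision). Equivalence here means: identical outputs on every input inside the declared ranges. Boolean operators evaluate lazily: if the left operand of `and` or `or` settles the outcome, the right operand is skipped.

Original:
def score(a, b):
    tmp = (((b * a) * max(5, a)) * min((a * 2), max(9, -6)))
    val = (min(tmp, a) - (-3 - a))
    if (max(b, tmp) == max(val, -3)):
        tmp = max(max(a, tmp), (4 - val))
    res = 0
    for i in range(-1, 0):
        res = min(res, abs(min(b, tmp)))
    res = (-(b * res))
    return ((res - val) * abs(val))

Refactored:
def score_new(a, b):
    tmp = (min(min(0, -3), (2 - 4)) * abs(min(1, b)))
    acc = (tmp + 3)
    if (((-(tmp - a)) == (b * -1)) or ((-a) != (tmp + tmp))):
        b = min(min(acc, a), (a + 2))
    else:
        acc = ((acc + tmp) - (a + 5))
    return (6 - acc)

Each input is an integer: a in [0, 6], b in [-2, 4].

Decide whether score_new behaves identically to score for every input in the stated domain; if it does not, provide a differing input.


Not equivalent: a=0, b=-2 separates them (-9 vs 9).
score: tmp := 0 | val := 3 | (max(b, tmp) == max(val, -3)): false | res := 0 | iter i=-1: | res := 0 | res := 0 | result -9
score_new: tmp := -6 | acc := -3 | (((-(tmp - a)) == (b * -1)) or ((-a) != (tmp + tmp))): true | b := -3 | result 9
verdict: not equivalent; witness: a=0, b=-2


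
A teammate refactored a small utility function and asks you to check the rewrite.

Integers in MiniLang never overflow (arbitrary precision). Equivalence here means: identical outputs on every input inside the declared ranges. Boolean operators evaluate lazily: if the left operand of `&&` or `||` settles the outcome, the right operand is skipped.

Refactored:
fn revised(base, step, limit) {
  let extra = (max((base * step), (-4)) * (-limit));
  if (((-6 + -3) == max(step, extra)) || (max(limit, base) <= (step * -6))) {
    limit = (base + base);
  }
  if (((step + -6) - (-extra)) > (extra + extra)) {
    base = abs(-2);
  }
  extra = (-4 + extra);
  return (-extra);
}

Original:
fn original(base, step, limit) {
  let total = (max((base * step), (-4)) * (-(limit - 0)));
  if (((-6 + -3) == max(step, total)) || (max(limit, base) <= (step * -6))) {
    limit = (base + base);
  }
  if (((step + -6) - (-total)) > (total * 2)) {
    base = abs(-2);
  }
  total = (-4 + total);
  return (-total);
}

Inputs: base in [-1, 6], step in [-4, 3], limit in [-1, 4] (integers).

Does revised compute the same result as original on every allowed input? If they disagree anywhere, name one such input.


Behavior is preserved: although local variable names differ, arithmetic usage differs, constant usage differs, the outputs never diverge.
One worked example (base=-1, step=3, limit=1) — original: total=3, then (((-6 + -3) == max(step, total)) || (max(limit, base) <= (step * -6))) is false, then (((step + -6) - (-total)) > (total * 2)) is false, then total=-1, then returns 1; revised: extra=3, then (((-6 + -3) == max(step, extra)) || (max(limit, base) <= (step * -6))) is false, then (((step + -6) - (-extra)) > (extra + extra)) is false, then extra=-1, then returns 1; agreement on 1.
Every one of the 384 inputs gives matching results.
verdict: equivalent


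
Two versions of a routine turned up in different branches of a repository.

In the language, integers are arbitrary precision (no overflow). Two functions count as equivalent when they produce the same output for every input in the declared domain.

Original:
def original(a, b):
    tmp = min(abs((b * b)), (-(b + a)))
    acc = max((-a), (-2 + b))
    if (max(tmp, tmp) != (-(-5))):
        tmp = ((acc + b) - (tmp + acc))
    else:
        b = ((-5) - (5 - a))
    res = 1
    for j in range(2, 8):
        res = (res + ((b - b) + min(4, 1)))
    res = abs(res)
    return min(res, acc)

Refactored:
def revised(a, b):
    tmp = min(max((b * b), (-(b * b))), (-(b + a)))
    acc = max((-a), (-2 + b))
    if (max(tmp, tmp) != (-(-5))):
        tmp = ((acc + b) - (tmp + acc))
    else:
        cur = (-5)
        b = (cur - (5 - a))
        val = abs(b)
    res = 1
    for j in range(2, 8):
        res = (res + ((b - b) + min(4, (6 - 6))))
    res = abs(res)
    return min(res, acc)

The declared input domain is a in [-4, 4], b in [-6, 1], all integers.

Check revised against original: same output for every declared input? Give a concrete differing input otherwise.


Not equivalent: a=-4, b=-6 separates them (4 vs 1).
original: tmp := 10 | acc := 4 | (max(tmp, tmp) != (-(-5))): true | tmp := -16 | res := 1 | iter j=2: | res := 2 | iter j=3: | res := 3 | iter j=4: | res := 4 | iter j=5: | res := 5 | iter j=6: | res := 6 | iter j=7: | res := 7 | res := 7 | result 4
revised: tmp := 10 | acc := 4 | (max(tmp, tmp) != (-(-5))): true | tmp := -16 | res := 1 | iter j=2: | res := 1 | iter j=3: | res := 1 | iter j=4: | res := 1 | iter j=5: | res := 1 | iter j=6: | res := 1 | iter j=7: | res := 1 | res := 1 | result 1
verdict: not equivalent; witness: a=-4, b=-6


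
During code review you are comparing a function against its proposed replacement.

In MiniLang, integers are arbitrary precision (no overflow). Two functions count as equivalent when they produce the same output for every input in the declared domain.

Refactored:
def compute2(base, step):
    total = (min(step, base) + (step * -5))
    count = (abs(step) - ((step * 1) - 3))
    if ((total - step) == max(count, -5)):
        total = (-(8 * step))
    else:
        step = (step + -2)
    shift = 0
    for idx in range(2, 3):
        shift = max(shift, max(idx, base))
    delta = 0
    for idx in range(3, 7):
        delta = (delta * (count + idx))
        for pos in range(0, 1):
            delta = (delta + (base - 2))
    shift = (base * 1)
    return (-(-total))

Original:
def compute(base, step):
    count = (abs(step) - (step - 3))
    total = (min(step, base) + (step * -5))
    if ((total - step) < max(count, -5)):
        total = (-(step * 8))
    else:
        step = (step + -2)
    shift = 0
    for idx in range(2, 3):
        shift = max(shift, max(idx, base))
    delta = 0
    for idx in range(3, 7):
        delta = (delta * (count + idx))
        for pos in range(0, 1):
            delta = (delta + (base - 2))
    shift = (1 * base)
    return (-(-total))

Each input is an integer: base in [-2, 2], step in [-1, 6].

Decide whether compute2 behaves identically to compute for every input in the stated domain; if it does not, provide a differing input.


Evaluate both at base=-2, step=-1.
compute: count = 5; total = 3; ((total - step) < max(count, -5)) -> true; total = 8; shift = 0; [idx=2]; shift = 2; delta = 0; [idx=3]; delta = 0; [pos=0]; delta = -4; [idx=4]; delta = -36; [pos=0]; delta = -40; [idx=5]; delta = -400; [pos=0]; delta = -404; [idx=6]; delta = -4444; [pos=0]; delta = -4448; shift = -2; return 8
compute2: total = 3; count = 5; ((total - step) == max(count, -5)) -> false; step = -3; shift = 0; [idx=2]; shift = 2; delta = 0; [idx=3]; delta = 0; [pos=0]; delta = -4; [idx=4]; delta = -36; [pos=0]; delta = -40; [idx=5]; delta = -400; [pos=0]; delta = -404; [idx=6]; delta = -4444; [pos=0]; delta = -4448; shift = -2; return 3
8 against 3: the behavior changed.
verdict: not equivalent; witness: base=-2, step=-1


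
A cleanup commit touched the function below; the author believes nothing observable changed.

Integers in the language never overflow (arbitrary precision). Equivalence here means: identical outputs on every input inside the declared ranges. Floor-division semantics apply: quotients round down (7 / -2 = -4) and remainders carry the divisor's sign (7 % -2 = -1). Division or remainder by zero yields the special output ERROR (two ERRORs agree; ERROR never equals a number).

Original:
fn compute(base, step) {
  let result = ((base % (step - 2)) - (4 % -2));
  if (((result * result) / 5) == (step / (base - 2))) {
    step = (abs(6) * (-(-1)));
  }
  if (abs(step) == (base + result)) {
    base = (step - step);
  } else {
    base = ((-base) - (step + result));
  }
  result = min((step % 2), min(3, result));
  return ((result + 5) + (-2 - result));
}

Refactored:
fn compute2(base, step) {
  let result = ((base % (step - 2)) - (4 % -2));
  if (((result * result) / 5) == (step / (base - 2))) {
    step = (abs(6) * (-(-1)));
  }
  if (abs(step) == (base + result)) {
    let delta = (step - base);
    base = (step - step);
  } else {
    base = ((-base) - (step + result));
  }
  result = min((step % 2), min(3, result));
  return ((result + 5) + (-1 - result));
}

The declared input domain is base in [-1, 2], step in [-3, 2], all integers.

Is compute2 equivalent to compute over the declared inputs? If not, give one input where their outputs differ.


Evaluate both at base=-1, step=-3.
compute: result := -1 | (((result * result) / 5) == (step / (base - 2))): false | (abs(step) == (base + result)): false | base := 5 | result := -1 | result 3
compute2: result := -1 | (((result * result) / 5) == (step / (base - 2))): false | (abs(step) == (base + result)): false | base := 5 | result := -1 | result 4
3 vs 4 — the two versions disagree here.
verdict: not equivalent; witness: base=-1, step=-3


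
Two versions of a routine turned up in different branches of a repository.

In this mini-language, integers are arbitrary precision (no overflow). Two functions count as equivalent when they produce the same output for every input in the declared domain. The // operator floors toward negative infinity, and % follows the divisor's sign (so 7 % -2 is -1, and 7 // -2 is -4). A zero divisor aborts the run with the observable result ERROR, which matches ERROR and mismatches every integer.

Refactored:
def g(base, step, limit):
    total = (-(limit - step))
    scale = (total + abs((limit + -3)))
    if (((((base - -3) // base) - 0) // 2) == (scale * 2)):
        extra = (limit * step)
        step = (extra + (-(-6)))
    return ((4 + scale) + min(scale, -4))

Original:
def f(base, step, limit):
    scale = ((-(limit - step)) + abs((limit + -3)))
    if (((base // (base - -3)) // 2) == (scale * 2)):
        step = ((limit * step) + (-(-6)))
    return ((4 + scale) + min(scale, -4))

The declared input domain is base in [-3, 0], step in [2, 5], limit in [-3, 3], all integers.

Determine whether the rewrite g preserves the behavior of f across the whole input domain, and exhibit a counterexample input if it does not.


Not equivalent: base=-3, step=2, limit=-3 separates them (ERROR vs 11).
f: scale := 11 | divide-by-zero, output ERROR
g: total := 5 | scale := 11 | (((((base - -3) // base) - 0) // 2) == (scale * 2)): false | result 11
verdict: not equivalent; witness: base=-3, step=2, limit=-3


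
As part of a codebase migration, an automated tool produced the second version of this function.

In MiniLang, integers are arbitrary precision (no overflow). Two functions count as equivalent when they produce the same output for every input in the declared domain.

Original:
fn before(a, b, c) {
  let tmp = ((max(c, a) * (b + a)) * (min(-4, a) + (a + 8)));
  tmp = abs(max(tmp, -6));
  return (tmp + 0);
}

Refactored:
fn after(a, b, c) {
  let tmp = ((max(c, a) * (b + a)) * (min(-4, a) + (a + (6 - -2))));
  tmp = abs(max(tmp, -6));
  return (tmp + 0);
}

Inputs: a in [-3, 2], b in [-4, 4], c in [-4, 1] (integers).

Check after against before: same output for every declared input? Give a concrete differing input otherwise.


The two are interchangeable: constant usage differs, and arithmetic usage differs, and every declared input agrees.
Spot check at a=-2, b=3, c=-4 — before: tmp=-4, then tmp=4, then returns 4. after: tmp=-4, then tmp=4, then returns 4. Both give 4.
Across all 324 domain points the two functions coincide.
verdict: equivalent


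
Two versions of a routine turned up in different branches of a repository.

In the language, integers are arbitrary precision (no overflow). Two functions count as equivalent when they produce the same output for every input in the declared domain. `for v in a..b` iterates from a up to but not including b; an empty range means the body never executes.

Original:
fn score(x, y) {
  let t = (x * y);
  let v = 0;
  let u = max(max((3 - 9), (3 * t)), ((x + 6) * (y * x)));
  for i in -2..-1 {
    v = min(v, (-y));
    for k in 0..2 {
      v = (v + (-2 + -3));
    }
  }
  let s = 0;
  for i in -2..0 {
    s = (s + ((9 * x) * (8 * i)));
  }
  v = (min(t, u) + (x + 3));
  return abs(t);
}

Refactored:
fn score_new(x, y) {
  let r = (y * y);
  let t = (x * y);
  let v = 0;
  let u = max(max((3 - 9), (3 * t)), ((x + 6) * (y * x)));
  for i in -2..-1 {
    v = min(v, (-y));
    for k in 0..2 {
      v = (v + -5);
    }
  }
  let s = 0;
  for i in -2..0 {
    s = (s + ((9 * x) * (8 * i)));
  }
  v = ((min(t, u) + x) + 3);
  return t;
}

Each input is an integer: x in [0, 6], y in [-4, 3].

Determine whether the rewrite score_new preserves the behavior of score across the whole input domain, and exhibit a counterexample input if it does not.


Try x=1, y=-4.
score: t=-4, then v=0, then u=-6, then (i=-2), then v=0, then (k=0), then v=-5, then (k=1), then v=-10, then s=0, then (i=-2), then s=-144, then (i=-1), then s=-216, then v=-2, then returns 4
score_new: r=16, then t=-4, then v=0, then u=-6, then (i=-2), then v=0, then (k=0), then v=-5, then (k=1), then v=-10, then s=0, then (i=-2), then s=-144, then (i=-1), then s=-216, then v=-2, then returns -4
4 != -4, so the rewrite changes behavior.
verdict: not equivalent; witness: x=1, y=-4


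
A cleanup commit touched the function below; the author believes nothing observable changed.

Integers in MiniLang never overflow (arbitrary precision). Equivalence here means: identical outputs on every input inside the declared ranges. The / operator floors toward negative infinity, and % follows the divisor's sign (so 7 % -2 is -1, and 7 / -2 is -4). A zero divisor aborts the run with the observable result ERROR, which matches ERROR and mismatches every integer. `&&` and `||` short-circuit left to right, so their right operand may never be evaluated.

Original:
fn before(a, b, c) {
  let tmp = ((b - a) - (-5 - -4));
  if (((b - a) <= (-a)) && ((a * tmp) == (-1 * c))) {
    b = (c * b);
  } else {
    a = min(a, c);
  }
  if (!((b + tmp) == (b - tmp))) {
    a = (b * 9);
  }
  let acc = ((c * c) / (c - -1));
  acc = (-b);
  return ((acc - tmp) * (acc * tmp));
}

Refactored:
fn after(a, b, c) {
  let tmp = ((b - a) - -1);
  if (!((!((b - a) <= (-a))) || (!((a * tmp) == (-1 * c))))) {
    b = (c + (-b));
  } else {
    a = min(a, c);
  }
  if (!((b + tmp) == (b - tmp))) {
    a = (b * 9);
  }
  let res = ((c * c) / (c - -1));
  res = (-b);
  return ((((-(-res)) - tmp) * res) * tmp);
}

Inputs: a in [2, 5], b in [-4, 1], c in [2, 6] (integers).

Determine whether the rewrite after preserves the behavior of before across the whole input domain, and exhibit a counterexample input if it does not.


Not equivalent: a=2, b=-2, c=6 separates them (-540 vs -120).
before: tmp := -3 | (((b - a) <= (-a)) && ((a * tmp) == (-1 * c))): true | b := -12 | (!((b + tmp) == (b - tmp))): true | a := -108 | acc := 5 | acc := 12 | result -540
after: tmp := -3 | (!((!((b - a) <= (-a))) || (!((a * tmp) == (-1 * c))))): true | b := 8 | (!((b + tmp) == (b - tmp))): true | a := 72 | res := 5 | res := -8 | result -120
verdict: not equivalent; witness: a=2, b=-2, c=6


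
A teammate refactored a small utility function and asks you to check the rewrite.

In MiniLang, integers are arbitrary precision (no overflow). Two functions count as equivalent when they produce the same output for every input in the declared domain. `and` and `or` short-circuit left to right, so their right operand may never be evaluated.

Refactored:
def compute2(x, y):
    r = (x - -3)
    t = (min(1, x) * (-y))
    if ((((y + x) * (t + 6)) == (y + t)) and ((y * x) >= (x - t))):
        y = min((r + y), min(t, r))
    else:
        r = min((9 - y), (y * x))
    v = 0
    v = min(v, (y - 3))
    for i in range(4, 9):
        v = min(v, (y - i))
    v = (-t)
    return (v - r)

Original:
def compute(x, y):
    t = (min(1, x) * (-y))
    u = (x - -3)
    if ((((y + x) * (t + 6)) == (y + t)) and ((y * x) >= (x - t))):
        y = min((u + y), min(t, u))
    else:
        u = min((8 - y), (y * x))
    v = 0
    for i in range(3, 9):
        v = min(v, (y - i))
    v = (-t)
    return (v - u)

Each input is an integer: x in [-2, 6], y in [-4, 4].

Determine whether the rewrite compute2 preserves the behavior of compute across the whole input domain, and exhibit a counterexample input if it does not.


Run the pair on x=2, y=3.
compute: t becomes -3; next u becomes 5; next ((((y + x) * (t + 6)) == (y + t)) and ((y * x) >= (x - t))) evaluates to false; next u becomes 5; next v becomes 0; next at i=3:; next v becomes 0; next at i=4:; next v becomes -1; next at i=5:; next v becomes -2; next at i=6:; next v becomes -3; next at i=7:; next v becomes -4; next at i=8:; next v becomes -5; next v becomes 3; next final value -2
compute2: r becomes 5; next t becomes -3; next ((((y + x) * (t + 6)) == (y + t)) and ((y * x) >= (x - t))) evaluates to false; next r becomes 6; next v becomes 0; next v becomes 0; next at i=4:; next v becomes -1; next at i=5:; next v becomes -2; next at i=6:; next v becomes -3; next at i=7:; next v becomes -4; next at i=8:; next v becomes -5; next v becomes 3; next final value -3
-2 vs -3 — the two versions disagree here.
verdict: not equivalent; witness: x=2, y=3


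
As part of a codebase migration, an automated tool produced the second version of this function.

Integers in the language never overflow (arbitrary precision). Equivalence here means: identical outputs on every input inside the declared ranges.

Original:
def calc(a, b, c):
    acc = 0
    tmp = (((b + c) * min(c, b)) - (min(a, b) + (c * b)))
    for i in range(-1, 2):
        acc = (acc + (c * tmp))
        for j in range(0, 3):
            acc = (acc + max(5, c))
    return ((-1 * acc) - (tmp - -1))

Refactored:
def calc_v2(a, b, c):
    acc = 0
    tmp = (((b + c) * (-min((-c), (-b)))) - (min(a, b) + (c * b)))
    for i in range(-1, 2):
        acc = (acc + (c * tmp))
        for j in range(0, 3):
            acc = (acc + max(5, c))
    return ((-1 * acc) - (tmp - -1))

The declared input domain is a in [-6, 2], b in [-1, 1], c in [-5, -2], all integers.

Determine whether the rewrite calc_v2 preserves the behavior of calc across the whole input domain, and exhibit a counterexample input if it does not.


At a=-6, b=-1, c=-5: calc gives 388, calc_v2 gives 52.
verdict: not equivalent; witness: a=-6, b=-1, c=-5


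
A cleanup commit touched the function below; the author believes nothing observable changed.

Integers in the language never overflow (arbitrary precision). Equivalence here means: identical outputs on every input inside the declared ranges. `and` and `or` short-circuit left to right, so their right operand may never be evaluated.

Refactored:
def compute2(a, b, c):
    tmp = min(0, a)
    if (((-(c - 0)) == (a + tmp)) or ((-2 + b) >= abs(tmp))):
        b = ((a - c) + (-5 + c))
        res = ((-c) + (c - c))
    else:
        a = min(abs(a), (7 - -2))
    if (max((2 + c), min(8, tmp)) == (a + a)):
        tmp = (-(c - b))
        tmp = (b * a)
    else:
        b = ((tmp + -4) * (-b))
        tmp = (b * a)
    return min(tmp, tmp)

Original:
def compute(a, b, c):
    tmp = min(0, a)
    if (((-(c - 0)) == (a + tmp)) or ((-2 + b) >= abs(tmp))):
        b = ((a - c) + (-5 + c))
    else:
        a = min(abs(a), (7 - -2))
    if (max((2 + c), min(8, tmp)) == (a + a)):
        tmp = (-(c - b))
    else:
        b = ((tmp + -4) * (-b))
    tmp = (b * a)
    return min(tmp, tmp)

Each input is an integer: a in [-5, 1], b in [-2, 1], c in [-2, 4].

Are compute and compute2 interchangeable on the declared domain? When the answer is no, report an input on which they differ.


The two are interchangeable: local variable names differ, and arithmetic usage differs, and statement counts differ, and every declared input agrees.
Spot check at a=-1, b=1, c=3 — compute: tmp = -1; (((-(c - 0)) == (a + tmp)) or ((-2 + b) >= abs(tmp))) -> false; a = 1; (max((2 + c), min(8, tmp)) == (a + a)) -> false; b = 5; tmp = 5; return 5. compute2: tmp = -1; (((-(c - 0)) == (a + tmp)) or ((-2 + b) >= abs(tmp))) -> false; a = 1; (max((2 + c), min(8, tmp)) == (a + a)) -> false; b = 5; tmp = 5; return 5. Both give 5.
Every one of the 196 inputs gives matching results.
verdict: equivalent


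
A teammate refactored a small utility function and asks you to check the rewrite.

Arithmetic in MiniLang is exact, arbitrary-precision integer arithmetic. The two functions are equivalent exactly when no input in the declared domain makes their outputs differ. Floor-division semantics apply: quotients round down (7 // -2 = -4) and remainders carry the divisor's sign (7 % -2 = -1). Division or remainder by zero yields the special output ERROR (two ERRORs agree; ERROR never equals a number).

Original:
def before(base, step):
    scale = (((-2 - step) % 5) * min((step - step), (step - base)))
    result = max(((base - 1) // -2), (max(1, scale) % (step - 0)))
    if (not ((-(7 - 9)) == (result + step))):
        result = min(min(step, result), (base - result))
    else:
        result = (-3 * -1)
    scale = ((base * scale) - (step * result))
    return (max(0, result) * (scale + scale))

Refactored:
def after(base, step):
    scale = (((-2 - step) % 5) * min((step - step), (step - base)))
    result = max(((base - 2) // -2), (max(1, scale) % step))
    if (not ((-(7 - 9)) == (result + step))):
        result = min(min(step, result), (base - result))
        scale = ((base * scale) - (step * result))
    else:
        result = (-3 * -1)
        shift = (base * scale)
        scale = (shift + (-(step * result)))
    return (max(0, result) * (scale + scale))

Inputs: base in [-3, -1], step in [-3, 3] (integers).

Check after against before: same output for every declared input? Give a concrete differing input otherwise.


There is a counterexample at base=-2, step=1: -18 on one side, 0 on the other.
before: scale = 0; result = 1; (not ((-(7 - 9)) == (result + step))) -> false; result = 3; scale = -3; return -18
after: scale = 0; result = 2; (not ((-(7 - 9)) == (result + step))) -> true; result = -4; scale = 4; return 0
verdict: not equivalent; witness: base=-2, step=1


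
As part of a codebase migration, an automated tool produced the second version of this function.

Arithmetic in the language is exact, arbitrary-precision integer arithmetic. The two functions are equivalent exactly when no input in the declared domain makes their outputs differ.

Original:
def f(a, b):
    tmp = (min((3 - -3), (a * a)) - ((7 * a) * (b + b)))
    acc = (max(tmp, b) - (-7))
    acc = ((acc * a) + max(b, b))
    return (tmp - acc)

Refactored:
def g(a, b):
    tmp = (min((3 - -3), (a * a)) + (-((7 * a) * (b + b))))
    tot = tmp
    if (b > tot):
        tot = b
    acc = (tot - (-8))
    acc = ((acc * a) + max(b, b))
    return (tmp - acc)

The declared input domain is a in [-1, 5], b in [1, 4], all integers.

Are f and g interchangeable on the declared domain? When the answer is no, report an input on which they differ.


Not equivalent: a=-1, b=1 separates them (36 vs 37).
f: tmp := 15 | acc := 22 | acc := -21 | result 36
g: tmp := 15 | tot := 15 | (b > tot): false | acc := 23 | acc := -22 | result 37
verdict: not equivalent; witness: a=-1, b=1


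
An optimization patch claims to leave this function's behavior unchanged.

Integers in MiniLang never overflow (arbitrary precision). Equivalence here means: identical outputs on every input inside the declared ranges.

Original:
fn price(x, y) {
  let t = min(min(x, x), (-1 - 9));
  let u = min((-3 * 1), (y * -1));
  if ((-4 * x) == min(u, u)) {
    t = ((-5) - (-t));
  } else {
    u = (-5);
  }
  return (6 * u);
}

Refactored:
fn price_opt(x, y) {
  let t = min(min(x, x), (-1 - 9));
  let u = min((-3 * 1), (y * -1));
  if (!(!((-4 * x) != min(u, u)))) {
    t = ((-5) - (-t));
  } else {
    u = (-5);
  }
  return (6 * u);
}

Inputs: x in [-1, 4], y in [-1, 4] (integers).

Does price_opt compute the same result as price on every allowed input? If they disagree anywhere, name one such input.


Run the pair on x=-1, y=-1.
price: t becomes -10; next u becomes -3; next ((-4 * x) == min(u, u)) evaluates to false; next u becomes -5; next final value -30
price_opt: t becomes -10; next u becomes -3; next (!(!((-4 * x) != min(u, u)))) evaluates to true; next t becomes -15; next final value -18
-30 and -18 differ, so these are not the same function on this domain.
verdict: not equivalent; witness: x=-1, y=-1


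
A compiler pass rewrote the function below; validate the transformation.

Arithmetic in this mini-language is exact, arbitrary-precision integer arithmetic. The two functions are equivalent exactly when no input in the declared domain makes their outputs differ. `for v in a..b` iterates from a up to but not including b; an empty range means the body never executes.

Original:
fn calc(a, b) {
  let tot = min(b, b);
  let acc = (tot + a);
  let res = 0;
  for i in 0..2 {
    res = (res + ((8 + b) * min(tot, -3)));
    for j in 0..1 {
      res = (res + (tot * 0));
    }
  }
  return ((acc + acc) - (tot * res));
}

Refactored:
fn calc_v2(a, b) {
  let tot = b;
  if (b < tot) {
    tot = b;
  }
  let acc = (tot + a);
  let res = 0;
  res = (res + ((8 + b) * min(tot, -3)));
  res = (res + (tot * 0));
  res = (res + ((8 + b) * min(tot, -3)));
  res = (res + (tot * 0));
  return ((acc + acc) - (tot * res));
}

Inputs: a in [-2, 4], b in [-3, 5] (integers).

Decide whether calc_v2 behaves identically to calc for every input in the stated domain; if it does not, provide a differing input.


This is a faithful refactor — constant usage differs; also comparison usage differs; also statement counts differ; also branching structure differs; also arithmetic usage differs; also local variable names differ; also loop structure differs, but the computed results match everywhere.
As a probe, take a=2, b=-1: calc runs tot becomes -1; next acc becomes 1; next res becomes 0; next at i=0:; next res becomes -21; next at j=0:; next res becomes -21; next at i=1:; next res becomes -42; next at j=0:; next res becomes -42; next final value -40; calc_v2 runs tot becomes -1; next (b < tot) evaluates to false; next acc becomes 1; next res becomes 0; next res becomes -21; next res becomes -21; next res becomes -42; next res becomes -42; next final value -40; both end at -40.
Every one of the 63 inputs gives matching results.
verdict: equivalent


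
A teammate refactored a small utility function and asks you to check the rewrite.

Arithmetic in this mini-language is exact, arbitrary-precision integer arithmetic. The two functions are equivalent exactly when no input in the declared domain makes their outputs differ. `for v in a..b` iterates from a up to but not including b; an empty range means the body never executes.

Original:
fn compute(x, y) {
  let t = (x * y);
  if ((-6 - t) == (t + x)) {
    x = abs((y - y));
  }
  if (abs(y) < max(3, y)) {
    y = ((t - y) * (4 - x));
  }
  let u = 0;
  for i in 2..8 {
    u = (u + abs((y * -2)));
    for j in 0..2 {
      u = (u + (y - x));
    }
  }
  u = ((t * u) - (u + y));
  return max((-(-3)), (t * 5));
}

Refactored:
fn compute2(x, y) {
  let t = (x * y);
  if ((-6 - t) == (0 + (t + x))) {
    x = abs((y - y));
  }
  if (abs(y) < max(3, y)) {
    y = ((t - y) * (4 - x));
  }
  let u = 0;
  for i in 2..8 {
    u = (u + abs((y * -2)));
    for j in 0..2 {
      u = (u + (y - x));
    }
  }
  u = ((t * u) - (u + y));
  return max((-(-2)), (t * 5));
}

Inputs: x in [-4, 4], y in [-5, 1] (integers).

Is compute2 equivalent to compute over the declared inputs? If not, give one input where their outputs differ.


Consider the input x=-4, y=0.
compute: t = 0; ((-6 - t) == (t + x)) -> false; (abs(y) < max(3, y)) -> true; y = 0; u = 0; [i=2]; u = 0; [j=0]; u = 4; [j=1]; u = 8; [i=3]; u = 8; [j=0]; u = 12; [j=1]; u = 16; [i=4]; u = 16; [j=0]; u = 20; [j=1]; u = 24; [i=5]; u = 24; [j=0]; u = 28; [j=1]; u = 32; [i=6]; u = 32; [j=0]; u = 36; [j=1]; u = 40; [i=7]; u = 40; [j=0]; u = 44; [j=1]; u = 48; u = -48; return 3
compute2: t = 0; ((-6 - t) == (0 + (t + x))) -> false; (abs(y) < max(3, y)) -> true; y = 0; u = 0; [i=2]; u = 0; [j=0]; u = 4; [j=1]; u = 8; [i=3]; u = 8; [j=0]; u = 12; [j=1]; u = 16; [i=4]; u = 16; [j=0]; u = 20; [j=1]; u = 24; [i=5]; u = 24; [j=0]; u = 28; [j=1]; u = 32; [i=6]; u = 32; [j=0]; u = 36; [j=1]; u = 40; [i=7]; u = 40; [j=0]; u = 44; [j=1]; u = 48; u = -48; return 2
3 vs 2 — the two versions disagree here.
verdict: not equivalent; witness: x=-4, y=0


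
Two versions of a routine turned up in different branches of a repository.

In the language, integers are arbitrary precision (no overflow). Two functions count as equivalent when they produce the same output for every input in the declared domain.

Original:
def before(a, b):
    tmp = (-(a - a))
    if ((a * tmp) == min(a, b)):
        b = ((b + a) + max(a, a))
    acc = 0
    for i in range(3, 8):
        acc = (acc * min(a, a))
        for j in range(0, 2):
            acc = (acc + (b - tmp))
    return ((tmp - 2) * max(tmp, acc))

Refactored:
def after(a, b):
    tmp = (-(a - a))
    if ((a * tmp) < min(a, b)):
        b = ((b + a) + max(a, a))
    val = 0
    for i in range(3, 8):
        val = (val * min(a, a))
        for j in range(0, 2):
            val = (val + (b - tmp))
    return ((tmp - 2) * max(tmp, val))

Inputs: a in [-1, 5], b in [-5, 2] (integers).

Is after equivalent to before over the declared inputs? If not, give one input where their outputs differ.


Evaluate both at a=1, b=0.
before: tmp becomes 0; next ((a * tmp) == min(a, b)) evaluates to true; next b becomes 2; next acc becomes 0; next at i=3:; next acc becomes 0; next at j=0:; next acc becomes 2; next at j=1:; next acc becomes 4; next at i=4:; next acc becomes 4; next at j=0:; next acc becomes 6; next at j=1:; next acc becomes 8; next at i=5:; next acc becomes 8; next at j=0:; next acc becomes 10; next at j=1:; next acc becomes 12; next at i=6:; next acc becomes 12; next at j=0:; next acc becomes 14; next at j=1:; next acc becomes 16; next at i=7:; next acc becomes 16; next at j=0:; next acc becomes 18; next at j=1:; next acc becomes 20; next final value -40
after: tmp becomes 0; next ((a * tmp) < min(a, b)) evaluates to false; next val becomes 0; next at i=3:; next val becomes 0; next at j=0:; next val becomes 0; next at j=1:; next val becomes 0; next at i=4:; next val becomes 0; next at j=0:; next val becomes 0; next at j=1:; next val becomes 0; next at i=5:; next val becomes 0; next at j=0:; next val becomes 0; next at j=1:; next val becomes 0; next at i=6:; next val becomes 0; next at j=0:; next val becomes 0; next at j=1:; next val becomes 0; next at i=7:; next val becomes 0; next at j=0:; next val becomes 0; next at j=1:; next val becomes 0; next final value 0
-40 and 0 differ, so these are not the same function on this domain.
verdict: not equivalent; witness: a=1, b=0
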